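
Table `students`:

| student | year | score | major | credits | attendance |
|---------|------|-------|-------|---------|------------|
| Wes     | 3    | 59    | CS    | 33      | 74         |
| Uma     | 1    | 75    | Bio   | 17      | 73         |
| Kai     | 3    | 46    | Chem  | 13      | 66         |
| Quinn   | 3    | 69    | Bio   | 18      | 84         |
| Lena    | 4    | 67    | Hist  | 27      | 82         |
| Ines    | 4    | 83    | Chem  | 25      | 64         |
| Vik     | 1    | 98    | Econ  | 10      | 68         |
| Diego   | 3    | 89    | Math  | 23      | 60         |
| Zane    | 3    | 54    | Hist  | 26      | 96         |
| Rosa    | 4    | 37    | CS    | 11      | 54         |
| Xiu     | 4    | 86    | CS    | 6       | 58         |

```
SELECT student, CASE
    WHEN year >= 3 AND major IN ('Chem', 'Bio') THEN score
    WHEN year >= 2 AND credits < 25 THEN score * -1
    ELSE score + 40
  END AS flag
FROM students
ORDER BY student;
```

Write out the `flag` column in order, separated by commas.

-89, 83, 46, 107, 69, -37, 115, 138, 99, -86, 94

student=Diego: year >= 2 AND credits < 25 → -89
student=Ines: year >= 3 AND major IN ('Chem', 'Bio') → 83
student=Kai: year >= 3 AND major IN ('Chem', 'Bio') → 46
student=Lena: ELSE → 107
student=Quinn: year >= 3 AND major IN ('Chem', 'Bio') → 69
student=Rosa: year >= 2 AND credits < 25 → -37
student=Uma: ELSE → 115
student=Vik: ELSE → 138
student=Wes: ELSE → 99
student=Xiu: year >= 2 AND credits < 25 → -86
student=Zane: ELSE → 94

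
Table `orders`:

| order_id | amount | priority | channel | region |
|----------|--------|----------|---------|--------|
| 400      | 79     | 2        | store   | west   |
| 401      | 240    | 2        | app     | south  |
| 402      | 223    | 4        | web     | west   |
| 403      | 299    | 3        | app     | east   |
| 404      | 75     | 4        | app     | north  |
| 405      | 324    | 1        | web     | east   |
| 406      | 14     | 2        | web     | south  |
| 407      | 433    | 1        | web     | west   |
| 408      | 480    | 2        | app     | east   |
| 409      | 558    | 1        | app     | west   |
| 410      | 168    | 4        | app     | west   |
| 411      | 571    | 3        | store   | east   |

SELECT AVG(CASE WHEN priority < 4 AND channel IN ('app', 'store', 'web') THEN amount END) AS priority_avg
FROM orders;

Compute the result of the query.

333.1111111111

order_id=400: ✓ → 79
order_id=401: ✓ → 240
order_id=402: ✗
order_id=403: ✓ → 299
order_id=404: ✗
order_id=405: ✓ → 324
order_id=406: ✓ → 14
order_id=407: ✓ → 433
order_id=408: ✓ → 480
order_id=409: ✓ → 558
order_id=410: ✗
order_id=411: ✓ → 571
priority_avg = (79 + 240 + 299 + 324 + 14 + 433 + 480 + 558 + 571) / 9 = 333.1111111111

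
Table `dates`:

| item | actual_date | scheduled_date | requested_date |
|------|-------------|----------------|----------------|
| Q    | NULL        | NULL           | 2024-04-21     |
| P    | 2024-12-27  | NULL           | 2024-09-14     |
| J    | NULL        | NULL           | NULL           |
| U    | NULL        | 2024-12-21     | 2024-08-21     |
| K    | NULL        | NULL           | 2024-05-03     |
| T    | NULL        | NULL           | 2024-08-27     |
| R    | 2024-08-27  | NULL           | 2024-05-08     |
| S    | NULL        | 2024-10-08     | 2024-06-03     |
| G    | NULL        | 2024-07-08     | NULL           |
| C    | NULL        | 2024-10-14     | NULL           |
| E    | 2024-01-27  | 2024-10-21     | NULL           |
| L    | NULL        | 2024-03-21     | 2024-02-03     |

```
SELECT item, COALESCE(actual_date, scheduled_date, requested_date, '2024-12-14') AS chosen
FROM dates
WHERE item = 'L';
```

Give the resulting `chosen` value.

2024-03-21

item = L: actual_date=NULL, scheduled_date=2024-03-21, requested_date=2024-02-03.
actual_date=NULL, scheduled_date=2024-03-21 → 2024-03-21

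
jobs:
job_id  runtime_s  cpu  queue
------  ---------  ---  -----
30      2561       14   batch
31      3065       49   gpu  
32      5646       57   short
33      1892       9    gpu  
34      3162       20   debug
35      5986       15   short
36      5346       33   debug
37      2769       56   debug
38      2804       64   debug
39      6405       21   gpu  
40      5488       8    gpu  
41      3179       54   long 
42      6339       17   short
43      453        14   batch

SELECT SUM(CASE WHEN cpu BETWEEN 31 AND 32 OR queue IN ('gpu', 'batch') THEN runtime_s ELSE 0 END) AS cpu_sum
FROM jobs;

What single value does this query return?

19864

job_id=30: ✓ → 2561
job_id=31: ✓ → 3065
job_id=32: ✗
job_id=33: ✓ → 1892
job_id=34: ✗
job_id=35: ✗
job_id=36: ✗
job_id=37: ✗
job_id=38: ✗
job_id=39: ✓ → 6405
job_id=40: ✓ → 5488
job_id=41: ✗
job_id=42: ✗
job_id=43: ✓ → 453
cpu_sum = 2561 + 3065 + 1892 + 6405 + 5488 + 453 = 19864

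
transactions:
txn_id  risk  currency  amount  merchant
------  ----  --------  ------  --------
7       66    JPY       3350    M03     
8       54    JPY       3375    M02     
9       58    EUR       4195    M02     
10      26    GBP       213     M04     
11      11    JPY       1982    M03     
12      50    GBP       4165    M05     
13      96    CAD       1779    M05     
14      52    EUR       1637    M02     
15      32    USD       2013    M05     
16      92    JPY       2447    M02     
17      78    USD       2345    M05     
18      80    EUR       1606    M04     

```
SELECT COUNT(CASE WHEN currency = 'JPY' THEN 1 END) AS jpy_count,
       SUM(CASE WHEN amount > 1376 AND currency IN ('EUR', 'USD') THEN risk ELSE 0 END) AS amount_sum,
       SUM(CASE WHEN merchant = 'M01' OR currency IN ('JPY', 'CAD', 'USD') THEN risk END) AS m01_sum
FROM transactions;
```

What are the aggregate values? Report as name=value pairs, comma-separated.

[jpy_count: currency = 'JPY']
txn_id=7: ✓ → 1
txn_id=8: ✓ → 1
txn_id=9: ✗
txn_id=10: ✗
txn_id=11: ✓ → 1
txn_id=12: ✗
txn_id=13: ✗
txn_id=14: ✗
txn_id=15: ✗
txn_id=16: ✓ → 1
txn_id=17: ✗
txn_id=18: ✗
jpy_count = COUNT(1, 1, 1, 1) = 4
—
[amount_sum: amount > 1376 AND currency IN ('EUR', 'USD')]
txn_id=7: ✗
txn_id=8: ✗
txn_id=9: ✓ → 58
txn_id=10: ✗
txn_id=11: ✗
txn_id=12: ✗
txn_id=13: ✗
txn_id=14: ✓ → 52
txn_id=15: ✓ → 32
txn_id=16: ✗
txn_id=17: ✓ → 78
txn_id=18: ✓ → 80
amount_sum = 58 + 52 + 32 + 78 + 80 = 300
—
[m01_sum: merchant = 'M01' OR currency IN ('JPY', 'CAD', 'USD')]
txn_id=7: ✓ → 66
txn_id=8: ✓ → 54
txn_id=9: ✗
txn_id=10: ✗
txn_id=11: ✓ → 11
txn_id=12: ✗
txn_id=13: ✓ → 96
txn_id=14: ✗
txn_id=15: ✓ → 32
txn_id=16: ✓ → 92
txn_id=17: ✓ → 78
txn_id=18: ✗
m01_sum = 66 + 54 + 11 + 96 + 32 + 92 + 78 = 429

jpy_count=4, amount_sum=300, m01_sum=429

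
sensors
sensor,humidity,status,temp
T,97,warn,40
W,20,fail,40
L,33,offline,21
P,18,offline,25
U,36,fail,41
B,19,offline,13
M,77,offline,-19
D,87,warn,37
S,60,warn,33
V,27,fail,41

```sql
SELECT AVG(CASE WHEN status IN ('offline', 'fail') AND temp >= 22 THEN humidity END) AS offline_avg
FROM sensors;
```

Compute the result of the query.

25.25

sensor=T: ✗
sensor=W: ✓ → 20
sensor=L: ✗
sensor=P: ✓ → 18
sensor=U: ✓ → 36
sensor=B: ✗
sensor=M: ✗
sensor=D: ✗
sensor=S: ✗
sensor=V: ✓ → 27
offline_avg = (20 + 18 + 36 + 27) / 4 = 25.25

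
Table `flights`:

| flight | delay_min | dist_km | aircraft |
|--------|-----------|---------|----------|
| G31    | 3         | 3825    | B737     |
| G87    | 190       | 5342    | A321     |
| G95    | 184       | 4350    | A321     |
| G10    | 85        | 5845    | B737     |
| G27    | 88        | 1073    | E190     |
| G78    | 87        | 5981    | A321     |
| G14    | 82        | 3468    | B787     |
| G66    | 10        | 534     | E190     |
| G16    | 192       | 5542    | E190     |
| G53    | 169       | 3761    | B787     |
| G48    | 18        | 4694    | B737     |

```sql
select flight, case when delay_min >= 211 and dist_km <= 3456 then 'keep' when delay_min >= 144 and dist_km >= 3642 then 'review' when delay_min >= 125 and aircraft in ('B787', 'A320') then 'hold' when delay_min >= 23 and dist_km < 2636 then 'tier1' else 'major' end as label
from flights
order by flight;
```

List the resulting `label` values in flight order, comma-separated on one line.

flight=G10: ELSE → major
flight=G14: ELSE → major
flight=G16: delay_min >= 144 and dist_km >= 3642 → review
flight=G27: delay_min >= 23 and dist_km < 2636 → tier1
flight=G31: ELSE → major
flight=G48: ELSE → major
flight=G53: delay_min >= 144 and dist_km >= 3642 → review
flight=G66: ELSE → major
flight=G78: ELSE → major
flight=G87: delay_min >= 144 and dist_km >= 3642 → review
flight=G95: delay_min >= 144 and dist_km >= 3642 → review

major, major, review, tier1, major, major, review, major, major, review, review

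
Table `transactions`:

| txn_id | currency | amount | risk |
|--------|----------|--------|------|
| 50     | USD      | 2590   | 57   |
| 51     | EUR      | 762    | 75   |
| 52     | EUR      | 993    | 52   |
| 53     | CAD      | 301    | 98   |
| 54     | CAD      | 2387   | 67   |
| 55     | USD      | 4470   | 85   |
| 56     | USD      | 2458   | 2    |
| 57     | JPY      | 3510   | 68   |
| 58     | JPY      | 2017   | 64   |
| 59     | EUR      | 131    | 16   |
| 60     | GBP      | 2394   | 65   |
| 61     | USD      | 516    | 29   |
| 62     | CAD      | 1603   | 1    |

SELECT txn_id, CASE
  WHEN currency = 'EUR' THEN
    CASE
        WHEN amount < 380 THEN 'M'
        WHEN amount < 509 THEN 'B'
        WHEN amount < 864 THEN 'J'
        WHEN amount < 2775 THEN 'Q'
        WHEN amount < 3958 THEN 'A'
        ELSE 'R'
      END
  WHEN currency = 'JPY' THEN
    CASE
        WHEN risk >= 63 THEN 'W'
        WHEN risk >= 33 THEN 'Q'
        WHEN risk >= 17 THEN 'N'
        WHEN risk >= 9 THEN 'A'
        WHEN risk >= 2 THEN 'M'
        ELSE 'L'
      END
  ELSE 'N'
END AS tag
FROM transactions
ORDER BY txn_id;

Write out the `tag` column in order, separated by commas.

txn_id=50: currency='USD' → outer ELSE → N
txn_id=51: currency='EUR' → inner[amount < 864] → J
txn_id=52: currency='EUR' → inner[amount < 2775] → Q
txn_id=53: currency='CAD' → outer ELSE → N
txn_id=54: currency='CAD' → outer ELSE → N
txn_id=55: currency='USD' → outer ELSE → N
txn_id=56: currency='USD' → outer ELSE → N
txn_id=57: currency='JPY' → inner[risk >= 63] → W
txn_id=58: currency='JPY' → inner[risk >= 63] → W
txn_id=59: currency='EUR' → inner[amount < 380] → M
txn_id=60: currency='GBP' → outer ELSE → N
txn_id=61: currency='USD' → outer ELSE → N
txn_id=62: currency='CAD' → outer ELSE → N

N, J, Q, N, N, N, N, W, W, M, N, N, N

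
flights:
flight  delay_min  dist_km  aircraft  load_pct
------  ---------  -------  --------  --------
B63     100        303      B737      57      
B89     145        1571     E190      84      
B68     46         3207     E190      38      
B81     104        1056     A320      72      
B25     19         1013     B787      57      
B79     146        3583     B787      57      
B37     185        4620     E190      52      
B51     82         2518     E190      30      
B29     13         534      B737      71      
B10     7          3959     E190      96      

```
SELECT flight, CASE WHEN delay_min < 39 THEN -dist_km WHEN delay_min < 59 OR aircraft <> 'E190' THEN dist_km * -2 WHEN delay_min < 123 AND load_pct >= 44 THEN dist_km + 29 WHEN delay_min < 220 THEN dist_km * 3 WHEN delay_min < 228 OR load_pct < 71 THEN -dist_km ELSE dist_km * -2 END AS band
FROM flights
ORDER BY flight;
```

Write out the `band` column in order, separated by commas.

-3959, -1013, -534, 13860, 7554, -606, -6414, -7166, -2112, 4713

flight=B10: delay_min < 39 → -3959
flight=B25: delay_min < 39 → -1013
flight=B29: delay_min < 39 → -534
flight=B37: delay_min < 220 → 13860
flight=B51: delay_min < 220 → 7554
flight=B63: delay_min < 59 OR aircraft <> 'E190' → -606
flight=B68: delay_min < 59 OR aircraft <> 'E190' → -6414
flight=B79: delay_min < 59 OR aircraft <> 'E190' → -7166
flight=B81: delay_min < 59 OR aircraft <> 'E190' → -2112
flight=B89: delay_min < 220 → 4713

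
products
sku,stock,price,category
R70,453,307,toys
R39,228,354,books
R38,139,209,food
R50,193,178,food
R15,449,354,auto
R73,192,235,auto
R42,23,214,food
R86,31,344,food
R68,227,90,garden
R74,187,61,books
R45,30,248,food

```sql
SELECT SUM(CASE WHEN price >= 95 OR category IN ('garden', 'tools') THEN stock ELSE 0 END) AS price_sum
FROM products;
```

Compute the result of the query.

sku=R70: ✓ → 453
sku=R39: ✓ → 228
sku=R38: ✓ → 139
sku=R50: ✓ → 193
sku=R15: ✓ → 449
sku=R73: ✓ → 192
sku=R42: ✓ → 23
sku=R86: ✓ → 31
sku=R68: ✓ → 227
sku=R74: ✗
sku=R45: ✓ → 30
price_sum = 453 + 228 + 139 + 193 + 449 + 192 + 23 + 31 + 227 + 30 = 1965

1965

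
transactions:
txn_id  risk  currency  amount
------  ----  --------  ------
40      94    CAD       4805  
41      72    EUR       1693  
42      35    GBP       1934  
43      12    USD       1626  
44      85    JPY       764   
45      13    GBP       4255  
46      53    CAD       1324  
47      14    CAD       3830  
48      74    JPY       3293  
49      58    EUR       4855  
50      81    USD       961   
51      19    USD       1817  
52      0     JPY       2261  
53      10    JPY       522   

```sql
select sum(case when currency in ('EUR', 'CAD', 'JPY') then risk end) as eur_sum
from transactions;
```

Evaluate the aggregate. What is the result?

460

txn_id=40: ✓ → 94
txn_id=41: ✓ → 72
txn_id=42: ✗
txn_id=43: ✗
txn_id=44: ✓ → 85
txn_id=45: ✗
txn_id=46: ✓ → 53
txn_id=47: ✓ → 14
txn_id=48: ✓ → 74
txn_id=49: ✓ → 58
txn_id=50: ✗
txn_id=51: ✗
txn_id=52: ✓ → 0
txn_id=53: ✓ → 10
eur_sum = 94 + 72 + 85 + 53 + 14 + 74 + 58 + 10 = 460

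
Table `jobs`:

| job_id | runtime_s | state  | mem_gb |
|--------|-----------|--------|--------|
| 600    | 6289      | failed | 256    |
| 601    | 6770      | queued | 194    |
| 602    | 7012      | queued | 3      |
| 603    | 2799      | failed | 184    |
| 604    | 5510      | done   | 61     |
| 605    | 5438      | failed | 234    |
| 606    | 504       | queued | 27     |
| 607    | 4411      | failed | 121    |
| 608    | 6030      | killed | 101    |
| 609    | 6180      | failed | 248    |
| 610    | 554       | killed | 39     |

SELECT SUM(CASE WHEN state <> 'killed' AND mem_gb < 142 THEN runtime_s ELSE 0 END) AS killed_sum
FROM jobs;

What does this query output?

17437

job_id=600: ✗
job_id=601: ✗
job_id=602: ✓ → 7012
job_id=603: ✗
job_id=604: ✓ → 5510
job_id=605: ✗
job_id=606: ✓ → 504
job_id=607: ✓ → 4411
job_id=608: ✗
job_id=609: ✗
job_id=610: ✗
killed_sum = 7012 + 5510 + 504 + 4411 = 17437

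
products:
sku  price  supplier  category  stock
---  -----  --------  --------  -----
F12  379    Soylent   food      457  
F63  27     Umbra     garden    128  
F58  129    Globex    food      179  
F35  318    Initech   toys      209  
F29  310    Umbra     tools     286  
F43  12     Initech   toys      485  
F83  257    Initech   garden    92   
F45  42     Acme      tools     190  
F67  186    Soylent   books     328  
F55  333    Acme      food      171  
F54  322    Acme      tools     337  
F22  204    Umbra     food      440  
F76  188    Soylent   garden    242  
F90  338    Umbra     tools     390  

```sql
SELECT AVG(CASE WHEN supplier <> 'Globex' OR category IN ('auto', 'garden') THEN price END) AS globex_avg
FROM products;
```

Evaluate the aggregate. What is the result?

sku=F12: ✓ → 379
sku=F63: ✓ → 27
sku=F58: ✗
sku=F35: ✓ → 318
sku=F29: ✓ → 310
sku=F43: ✓ → 12
sku=F83: ✓ → 257
sku=F45: ✓ → 42
sku=F67: ✓ → 186
sku=F55: ✓ → 333
sku=F54: ✓ → 322
sku=F22: ✓ → 204
sku=F76: ✓ → 188
sku=F90: ✓ → 338
globex_avg = (379 + 27 + 318 + 310 + 12 + 257 + 42 + 186 + 333 + 322 + 204 + 188 + 338) / 13 = 224.3076923077

224.3076923077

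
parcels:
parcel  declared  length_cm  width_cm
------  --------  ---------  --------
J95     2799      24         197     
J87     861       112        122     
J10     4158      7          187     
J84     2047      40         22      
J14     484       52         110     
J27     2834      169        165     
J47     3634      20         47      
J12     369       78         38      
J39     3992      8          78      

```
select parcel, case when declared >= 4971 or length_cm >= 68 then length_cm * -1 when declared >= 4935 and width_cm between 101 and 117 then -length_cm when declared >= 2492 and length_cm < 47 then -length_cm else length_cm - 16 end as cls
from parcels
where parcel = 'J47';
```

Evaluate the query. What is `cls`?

parcel = J47: declared=3634, length_cm=20, width_cm=47.
declared >= 4971 or length_cm >= 68 → false
declared >= 4935 and width_cm between 101 and 117 → false
declared >= 2492 and length_cm < 47 → true → -20

-20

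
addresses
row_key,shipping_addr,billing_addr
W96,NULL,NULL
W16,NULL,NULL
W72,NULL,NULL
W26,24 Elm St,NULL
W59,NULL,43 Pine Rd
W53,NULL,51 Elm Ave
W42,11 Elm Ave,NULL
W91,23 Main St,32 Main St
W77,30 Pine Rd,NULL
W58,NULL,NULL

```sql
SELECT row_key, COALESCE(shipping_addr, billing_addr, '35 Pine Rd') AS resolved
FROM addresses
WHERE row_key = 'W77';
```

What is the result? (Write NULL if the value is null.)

row_key = W77: shipping_addr=30 Pine Rd, billing_addr=NULL.
shipping_addr=30 Pine Rd → 30 Pine Rd

30 Pine Rd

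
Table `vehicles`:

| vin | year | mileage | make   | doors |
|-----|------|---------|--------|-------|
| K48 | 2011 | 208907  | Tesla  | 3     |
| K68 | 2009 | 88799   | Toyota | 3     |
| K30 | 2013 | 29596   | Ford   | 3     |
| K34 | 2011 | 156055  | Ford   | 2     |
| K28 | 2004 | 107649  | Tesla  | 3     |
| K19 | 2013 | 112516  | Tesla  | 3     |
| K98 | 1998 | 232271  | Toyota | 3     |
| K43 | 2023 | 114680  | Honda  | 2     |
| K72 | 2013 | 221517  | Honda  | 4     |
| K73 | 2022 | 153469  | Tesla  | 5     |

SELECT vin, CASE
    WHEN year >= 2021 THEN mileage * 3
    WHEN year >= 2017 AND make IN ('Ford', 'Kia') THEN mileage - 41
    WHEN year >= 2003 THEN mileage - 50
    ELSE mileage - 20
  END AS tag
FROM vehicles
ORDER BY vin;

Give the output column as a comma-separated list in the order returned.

vin=K19: year >= 2003 → 112466
vin=K28: year >= 2003 → 107599
vin=K30: year >= 2003 → 29546
vin=K34: year >= 2003 → 156005
vin=K43: year >= 2021 → 344040
vin=K48: year >= 2003 → 208857
vin=K68: year >= 2003 → 88749
vin=K72: year >= 2003 → 221467
vin=K73: year >= 2021 → 460407
vin=K98: ELSE → 232251

112466, 107599, 29546, 156005, 344040, 208857, 88749, 221467, 460407, 232251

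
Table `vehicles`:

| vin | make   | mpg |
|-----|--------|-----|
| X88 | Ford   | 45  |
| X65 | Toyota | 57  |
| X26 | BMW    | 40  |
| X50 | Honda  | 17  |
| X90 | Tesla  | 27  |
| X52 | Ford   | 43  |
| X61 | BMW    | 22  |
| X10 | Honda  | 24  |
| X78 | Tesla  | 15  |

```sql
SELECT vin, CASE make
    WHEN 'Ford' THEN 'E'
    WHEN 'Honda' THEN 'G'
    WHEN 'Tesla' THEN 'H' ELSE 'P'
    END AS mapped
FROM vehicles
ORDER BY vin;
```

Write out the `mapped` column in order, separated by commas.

G, P, G, E, P, P, H, E, H

vin=X10: make='Honda' → G
vin=X26: ELSE → P
vin=X50: make='Honda' → G
vin=X52: make='Ford' → E
vin=X61: ELSE → P
vin=X65: ELSE → P
vin=X78: make='Tesla' → H
vin=X88: make='Ford' → E
vin=X90: make='Tesla' → H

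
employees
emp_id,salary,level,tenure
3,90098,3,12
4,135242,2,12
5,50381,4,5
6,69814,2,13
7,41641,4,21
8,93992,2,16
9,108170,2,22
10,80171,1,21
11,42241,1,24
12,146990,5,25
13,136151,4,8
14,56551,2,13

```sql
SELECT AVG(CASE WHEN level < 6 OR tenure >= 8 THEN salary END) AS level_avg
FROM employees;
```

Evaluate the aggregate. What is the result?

emp_id=3: ✓ → 90098
emp_id=4: ✓ → 135242
emp_id=5: ✓ → 50381
emp_id=6: ✓ → 69814
emp_id=7: ✓ → 41641
emp_id=8: ✓ → 93992
emp_id=9: ✓ → 108170
emp_id=10: ✓ → 80171
emp_id=11: ✓ → 42241
emp_id=12: ✓ → 146990
emp_id=13: ✓ → 136151
emp_id=14: ✓ → 56551
level_avg = (90098 + 135242 + 50381 + 69814 + 41641 + 93992 + 108170 + 80171 + 42241 + 146990 + 136151 + 56551) / 12 = 87620.1666666667

87620.1666666667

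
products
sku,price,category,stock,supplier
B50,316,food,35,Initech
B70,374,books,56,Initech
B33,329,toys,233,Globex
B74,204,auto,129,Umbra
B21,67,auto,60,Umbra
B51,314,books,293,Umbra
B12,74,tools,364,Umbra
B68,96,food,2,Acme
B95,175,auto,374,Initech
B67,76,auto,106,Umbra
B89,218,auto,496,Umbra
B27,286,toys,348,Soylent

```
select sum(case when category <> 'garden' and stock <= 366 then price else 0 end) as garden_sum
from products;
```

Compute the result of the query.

sku=B50: ✓ → 316
sku=B70: ✓ → 374
sku=B33: ✓ → 329
sku=B74: ✓ → 204
sku=B21: ✓ → 67
sku=B51: ✓ → 314
sku=B12: ✓ → 74
sku=B68: ✓ → 96
sku=B95: ✗
sku=B67: ✓ → 76
sku=B89: ✗
sku=B27: ✓ → 286
garden_sum = 316 + 374 + 329 + 204 + 67 + 314 + 74 + 96 + 76 + 286 = 2136

2136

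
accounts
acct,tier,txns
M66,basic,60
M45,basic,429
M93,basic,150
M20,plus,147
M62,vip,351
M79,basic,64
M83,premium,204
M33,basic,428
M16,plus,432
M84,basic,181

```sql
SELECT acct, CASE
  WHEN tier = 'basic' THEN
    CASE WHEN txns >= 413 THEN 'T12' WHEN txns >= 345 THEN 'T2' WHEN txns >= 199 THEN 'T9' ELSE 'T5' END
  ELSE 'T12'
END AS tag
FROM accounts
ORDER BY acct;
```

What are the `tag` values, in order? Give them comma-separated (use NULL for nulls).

T12, T12, T12, T12, T12, T5, T5, T12, T5, T5

acct=M16: tier='plus' → outer ELSE → T12
acct=M20: tier='plus' → outer ELSE → T12
acct=M33: tier='basic' → inner[txns >= 413] → T12
acct=M45: tier='basic' → inner[txns >= 413] → T12
acct=M62: tier='vip' → outer ELSE → T12
acct=M66: tier='basic' → inner[ELSE] → T5
acct=M79: tier='basic' → inner[ELSE] → T5
acct=M83: tier='premium' → outer ELSE → T12
acct=M84: tier='basic' → inner[ELSE] → T5
acct=M93: tier='basic' → inner[ELSE] → T5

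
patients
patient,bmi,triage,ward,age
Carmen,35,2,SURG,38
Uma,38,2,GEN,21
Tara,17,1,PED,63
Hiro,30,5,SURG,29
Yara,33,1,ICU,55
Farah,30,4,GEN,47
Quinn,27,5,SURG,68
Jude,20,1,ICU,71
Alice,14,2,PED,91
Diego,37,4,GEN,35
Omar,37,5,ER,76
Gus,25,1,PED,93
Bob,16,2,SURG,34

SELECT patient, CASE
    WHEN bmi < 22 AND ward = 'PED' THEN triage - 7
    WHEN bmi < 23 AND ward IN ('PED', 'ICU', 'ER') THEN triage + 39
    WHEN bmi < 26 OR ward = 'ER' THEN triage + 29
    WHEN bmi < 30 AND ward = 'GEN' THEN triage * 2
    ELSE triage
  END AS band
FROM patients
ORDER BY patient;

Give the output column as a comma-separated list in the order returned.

patient=Alice: bmi < 22 AND ward = 'PED' → -5
patient=Bob: bmi < 26 OR ward = 'ER' → 31
patient=Carmen: ELSE → 2
patient=Diego: ELSE → 4
patient=Farah: ELSE → 4
patient=Gus: bmi < 26 OR ward = 'ER' → 30
patient=Hiro: ELSE → 5
patient=Jude: bmi < 23 AND ward IN ('PED', 'ICU', 'ER') → 40
patient=Omar: bmi < 26 OR ward = 'ER' → 34
patient=Quinn: ELSE → 5
patient=Tara: bmi < 22 AND ward = 'PED' → -6
patient=Uma: ELSE → 2
patient=Yara: ELSE → 1

-5, 31, 2, 4, 4, 30, 5, 40, 34, 5, -6, 2, 1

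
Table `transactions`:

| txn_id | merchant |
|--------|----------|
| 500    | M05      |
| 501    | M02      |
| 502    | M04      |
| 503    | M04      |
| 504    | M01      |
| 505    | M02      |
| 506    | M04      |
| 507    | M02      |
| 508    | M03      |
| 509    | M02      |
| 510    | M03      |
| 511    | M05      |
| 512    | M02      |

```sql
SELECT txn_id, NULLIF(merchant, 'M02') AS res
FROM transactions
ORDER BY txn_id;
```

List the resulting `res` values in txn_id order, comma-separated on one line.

txn_id=500: merchant=M05 vs M02: differ → M05
txn_id=501: merchant=M02 vs M02: equal → NULL
txn_id=502: merchant=M04 vs M02: differ → M04
txn_id=503: merchant=M04 vs M02: differ → M04
txn_id=504: merchant=M01 vs M02: differ → M01
txn_id=505: merchant=M02 vs M02: equal → NULL
txn_id=506: merchant=M04 vs M02: differ → M04
txn_id=507: merchant=M02 vs M02: equal → NULL
txn_id=508: merchant=M03 vs M02: differ → M03
txn_id=509: merchant=M02 vs M02: equal → NULL
txn_id=510: merchant=M03 vs M02: differ → M03
txn_id=511: merchant=M05 vs M02: differ → M05
txn_id=512: merchant=M02 vs M02: equal → NULL

M05, NULL, M04, M04, M01, NULL, M04, NULL, M03, NULL, M03, M05, NULL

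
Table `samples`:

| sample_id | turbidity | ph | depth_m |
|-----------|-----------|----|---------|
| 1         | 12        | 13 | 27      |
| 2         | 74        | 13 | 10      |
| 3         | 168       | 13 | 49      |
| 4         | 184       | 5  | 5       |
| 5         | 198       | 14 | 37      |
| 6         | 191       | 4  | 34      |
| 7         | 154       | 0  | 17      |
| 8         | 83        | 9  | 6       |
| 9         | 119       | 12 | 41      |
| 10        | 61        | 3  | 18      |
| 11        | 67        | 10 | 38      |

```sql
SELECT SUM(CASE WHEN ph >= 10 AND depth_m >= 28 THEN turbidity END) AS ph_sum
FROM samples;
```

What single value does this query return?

552

sample_id=1: ✗
sample_id=2: ✗
sample_id=3: ✓ → 168
sample_id=4: ✗
sample_id=5: ✓ → 198
sample_id=6: ✗
sample_id=7: ✗
sample_id=8: ✗
sample_id=9: ✓ → 119
sample_id=10: ✗
sample_id=11: ✓ → 67
ph_sum = 168 + 198 + 119 + 67 = 552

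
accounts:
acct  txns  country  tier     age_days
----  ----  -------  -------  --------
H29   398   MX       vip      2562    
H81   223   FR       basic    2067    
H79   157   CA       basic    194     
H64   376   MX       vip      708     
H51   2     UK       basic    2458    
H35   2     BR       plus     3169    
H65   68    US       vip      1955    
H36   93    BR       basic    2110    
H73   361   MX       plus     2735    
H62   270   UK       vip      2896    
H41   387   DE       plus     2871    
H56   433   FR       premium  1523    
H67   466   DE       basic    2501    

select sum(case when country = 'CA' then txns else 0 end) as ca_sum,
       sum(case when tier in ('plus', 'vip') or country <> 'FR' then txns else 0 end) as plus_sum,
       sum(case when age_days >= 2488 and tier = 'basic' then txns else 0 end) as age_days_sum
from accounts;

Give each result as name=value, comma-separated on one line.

ca_sum=157, plus_sum=2580, age_days_sum=466

[ca_sum: country = 'CA']
acct=H29: ✗
acct=H81: ✗
acct=H79: ✓ → 157
acct=H64: ✗
acct=H51: ✗
acct=H35: ✗
acct=H65: ✗
acct=H36: ✗
acct=H73: ✗
acct=H62: ✗
acct=H41: ✗
acct=H56: ✗
acct=H67: ✗
ca_sum = 157
—
[plus_sum: tier in ('plus', 'vip') or country <> 'FR']
acct=H29: ✓ → 398
acct=H81: ✗
acct=H79: ✓ → 157
acct=H64: ✓ → 376
acct=H51: ✓ → 2
acct=H35: ✓ → 2
acct=H65: ✓ → 68
acct=H36: ✓ → 93
acct=H73: ✓ → 361
acct=H62: ✓ → 270
acct=H41: ✓ → 387
acct=H56: ✗
acct=H67: ✓ → 466
plus_sum = 398 + 157 + 376 + 2 + 2 + 68 + 93 + 361 + 270 + 387 + 466 = 2580
—
[age_days_sum: age_days >= 2488 and tier = 'basic']
acct=H29: ✗
acct=H81: ✗
acct=H79: ✗
acct=H64: ✗
acct=H51: ✗
acct=H35: ✗
acct=H65: ✗
acct=H36: ✗
acct=H73: ✗
acct=H62: ✗
acct=H41: ✗
acct=H56: ✗
acct=H67: ✓ → 466
age_days_sum = 466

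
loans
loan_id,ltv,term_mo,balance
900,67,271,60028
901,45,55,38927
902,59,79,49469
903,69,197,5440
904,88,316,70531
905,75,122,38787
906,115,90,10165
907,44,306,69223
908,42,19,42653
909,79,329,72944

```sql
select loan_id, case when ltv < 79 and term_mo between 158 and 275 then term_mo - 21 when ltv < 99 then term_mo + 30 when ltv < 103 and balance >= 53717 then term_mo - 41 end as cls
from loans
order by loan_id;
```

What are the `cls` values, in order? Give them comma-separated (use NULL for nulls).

250, 85, 109, 176, 346, 152, NULL, 336, 49, 359

loan_id=900: ltv < 79 and term_mo between 158 and 275 → 250
loan_id=901: ltv < 99 → 85
loan_id=902: ltv < 99 → 109
loan_id=903: ltv < 79 and term_mo between 158 and 275 → 176
loan_id=904: ltv < 99 → 346
loan_id=905: ltv < 99 → 152
loan_id=906: (no match → NULL) → NULL
loan_id=907: ltv < 99 → 336
loan_id=908: ltv < 99 → 49
loan_id=909: ltv < 99 → 359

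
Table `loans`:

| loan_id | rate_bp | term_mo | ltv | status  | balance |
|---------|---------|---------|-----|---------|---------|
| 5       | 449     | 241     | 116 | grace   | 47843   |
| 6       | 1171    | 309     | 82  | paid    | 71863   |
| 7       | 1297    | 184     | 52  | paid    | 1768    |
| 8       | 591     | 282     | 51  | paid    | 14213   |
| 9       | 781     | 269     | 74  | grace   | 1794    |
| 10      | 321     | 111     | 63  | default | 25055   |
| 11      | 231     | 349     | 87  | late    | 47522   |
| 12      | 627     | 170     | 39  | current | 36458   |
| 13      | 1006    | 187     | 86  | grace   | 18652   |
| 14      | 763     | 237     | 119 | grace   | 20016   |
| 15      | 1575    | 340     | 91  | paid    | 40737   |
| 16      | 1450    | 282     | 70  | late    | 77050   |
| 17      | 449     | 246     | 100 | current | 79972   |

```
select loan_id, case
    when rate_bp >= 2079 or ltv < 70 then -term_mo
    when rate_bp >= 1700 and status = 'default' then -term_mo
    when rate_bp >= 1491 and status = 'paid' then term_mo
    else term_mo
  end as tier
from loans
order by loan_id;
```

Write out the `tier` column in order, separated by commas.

241, 309, -184, -282, 269, -111, 349, -170, 187, 237, 340, 282, 246

loan_id=5: ELSE → 241
loan_id=6: ELSE → 309
loan_id=7: rate_bp >= 2079 or ltv < 70 → -184
loan_id=8: rate_bp >= 2079 or ltv < 70 → -282
loan_id=9: ELSE → 269
loan_id=10: rate_bp >= 2079 or ltv < 70 → -111
loan_id=11: ELSE → 349
loan_id=12: rate_bp >= 2079 or ltv < 70 → -170
loan_id=13: ELSE → 187
loan_id=14: ELSE → 237
loan_id=15: rate_bp >= 1491 and status = 'paid' → 340
loan_id=16: ELSE → 282
loan_id=17: ELSE → 246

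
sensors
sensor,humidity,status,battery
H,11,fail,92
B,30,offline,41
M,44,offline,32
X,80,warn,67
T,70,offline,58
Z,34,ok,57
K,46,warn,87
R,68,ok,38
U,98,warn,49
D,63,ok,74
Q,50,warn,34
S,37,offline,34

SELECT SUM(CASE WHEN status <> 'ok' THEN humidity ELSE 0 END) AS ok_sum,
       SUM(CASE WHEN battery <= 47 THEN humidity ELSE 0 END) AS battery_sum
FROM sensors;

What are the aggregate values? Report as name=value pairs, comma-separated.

ok_sum=466, battery_sum=229

[ok_sum: status <> 'ok']
sensor=H: ✓ → 11
sensor=B: ✓ → 30
sensor=M: ✓ → 44
sensor=X: ✓ → 80
sensor=T: ✓ → 70
sensor=Z: ✗
sensor=K: ✓ → 46
sensor=R: ✗
sensor=U: ✓ → 98
sensor=D: ✗
sensor=Q: ✓ → 50
sensor=S: ✓ → 37
ok_sum = 11 + 30 + 44 + 80 + 70 + 46 + 98 + 50 + 37 = 466
—
[battery_sum: battery <= 47]
sensor=H: ✗
sensor=B: ✓ → 30
sensor=M: ✓ → 44
sensor=X: ✗
sensor=T: ✗
sensor=Z: ✗
sensor=K: ✗
sensor=R: ✓ → 68
sensor=U: ✗
sensor=D: ✗
sensor=Q: ✓ → 50
sensor=S: ✓ → 37
battery_sum = 30 + 44 + 68 + 50 + 37 = 229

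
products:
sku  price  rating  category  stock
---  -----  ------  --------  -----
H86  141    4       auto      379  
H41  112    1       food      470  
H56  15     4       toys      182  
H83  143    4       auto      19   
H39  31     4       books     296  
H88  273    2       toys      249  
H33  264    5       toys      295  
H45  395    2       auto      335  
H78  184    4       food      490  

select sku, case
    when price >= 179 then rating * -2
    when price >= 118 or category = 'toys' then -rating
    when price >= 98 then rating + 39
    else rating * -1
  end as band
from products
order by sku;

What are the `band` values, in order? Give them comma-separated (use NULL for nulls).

-10, -4, 40, -4, -4, -8, -4, -4, -4

sku=H33: price >= 179 → -10
sku=H39: ELSE → -4
sku=H41: price >= 98 → 40
sku=H45: price >= 179 → -4
sku=H56: price >= 118 or category = 'toys' → -4
sku=H78: price >= 179 → -8
sku=H83: price >= 118 or category = 'toys' → -4
sku=H86: price >= 118 or category = 'toys' → -4
sku=H88: price >= 179 → -4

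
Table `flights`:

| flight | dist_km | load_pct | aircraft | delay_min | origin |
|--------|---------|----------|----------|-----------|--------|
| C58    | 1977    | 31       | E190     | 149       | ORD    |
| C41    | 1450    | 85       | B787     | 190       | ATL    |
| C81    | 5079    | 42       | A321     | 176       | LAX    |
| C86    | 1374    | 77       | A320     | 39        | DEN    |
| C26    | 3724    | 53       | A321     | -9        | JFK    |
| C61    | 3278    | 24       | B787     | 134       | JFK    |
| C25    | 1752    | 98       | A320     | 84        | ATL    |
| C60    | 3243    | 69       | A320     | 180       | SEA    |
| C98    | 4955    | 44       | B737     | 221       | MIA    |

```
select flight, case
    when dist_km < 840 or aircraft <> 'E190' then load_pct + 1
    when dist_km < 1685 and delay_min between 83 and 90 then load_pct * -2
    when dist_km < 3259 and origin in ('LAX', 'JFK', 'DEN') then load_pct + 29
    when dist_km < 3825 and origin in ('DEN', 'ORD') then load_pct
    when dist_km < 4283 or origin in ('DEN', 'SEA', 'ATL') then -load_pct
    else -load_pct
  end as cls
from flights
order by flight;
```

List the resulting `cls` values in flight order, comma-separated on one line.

99, 54, 86, 31, 70, 25, 43, 78, 45

flight=C25: dist_km < 840 or aircraft <> 'E190' → 99
flight=C26: dist_km < 840 or aircraft <> 'E190' → 54
flight=C41: dist_km < 840 or aircraft <> 'E190' → 86
flight=C58: dist_km < 3825 and origin in ('DEN', 'ORD') → 31
flight=C60: dist_km < 840 or aircraft <> 'E190' → 70
flight=C61: dist_km < 840 or aircraft <> 'E190' → 25
flight=C81: dist_km < 840 or aircraft <> 'E190' → 43
flight=C86: dist_km < 840 or aircraft <> 'E190' → 78
flight=C98: dist_km < 840 or aircraft <> 'E190' → 45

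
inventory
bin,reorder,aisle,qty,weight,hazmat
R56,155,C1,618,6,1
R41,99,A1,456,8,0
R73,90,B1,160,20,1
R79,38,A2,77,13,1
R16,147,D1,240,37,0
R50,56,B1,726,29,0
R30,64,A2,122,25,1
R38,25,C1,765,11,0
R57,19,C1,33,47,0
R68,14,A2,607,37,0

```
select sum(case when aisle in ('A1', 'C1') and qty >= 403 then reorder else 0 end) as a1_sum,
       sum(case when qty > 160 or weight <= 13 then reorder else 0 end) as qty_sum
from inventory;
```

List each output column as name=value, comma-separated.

[a1_sum: aisle in ('A1', 'C1') and qty >= 403]
bin=R56: ✓ → 155
bin=R41: ✓ → 99
bin=R73: ✗
bin=R79: ✗
bin=R16: ✗
bin=R50: ✗
bin=R30: ✗
bin=R38: ✓ → 25
bin=R57: ✗
bin=R68: ✗
a1_sum = 155 + 99 + 25 = 279
—
[qty_sum: qty > 160 or weight <= 13]
bin=R56: ✓ → 155
bin=R41: ✓ → 99
bin=R73: ✗
bin=R79: ✓ → 38
bin=R16: ✓ → 147
bin=R50: ✓ → 56
bin=R30: ✗
bin=R38: ✓ → 25
bin=R57: ✗
bin=R68: ✓ → 14
qty_sum = 155 + 99 + 38 + 147 + 56 + 25 + 14 = 534

a1_sum=279, qty_sum=534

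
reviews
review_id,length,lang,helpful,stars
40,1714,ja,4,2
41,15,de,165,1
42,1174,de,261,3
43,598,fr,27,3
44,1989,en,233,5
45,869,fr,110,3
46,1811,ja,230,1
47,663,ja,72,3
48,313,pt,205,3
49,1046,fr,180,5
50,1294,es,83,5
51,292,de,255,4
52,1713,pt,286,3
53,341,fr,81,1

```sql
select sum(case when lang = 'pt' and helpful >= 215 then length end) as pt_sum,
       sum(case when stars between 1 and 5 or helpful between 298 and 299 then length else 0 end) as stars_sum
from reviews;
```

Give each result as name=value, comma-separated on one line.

[pt_sum: lang = 'pt' and helpful >= 215]
review_id=40: ✗
review_id=41: ✗
review_id=42: ✗
review_id=43: ✗
review_id=44: ✗
review_id=45: ✗
review_id=46: ✗
review_id=47: ✗
review_id=48: ✗
review_id=49: ✗
review_id=50: ✗
review_id=51: ✗
review_id=52: ✓ → 1713
review_id=53: ✗
pt_sum = 1713
—
[stars_sum: stars between 1 and 5 or helpful between 298 and 299]
review_id=40: ✓ → 1714
review_id=41: ✓ → 15
review_id=42: ✓ → 1174
review_id=43: ✓ → 598
review_id=44: ✓ → 1989
review_id=45: ✓ → 869
review_id=46: ✓ → 1811
review_id=47: ✓ → 663
review_id=48: ✓ → 313
review_id=49: ✓ → 1046
review_id=50: ✓ → 1294
review_id=51: ✓ → 292
review_id=52: ✓ → 1713
review_id=53: ✓ → 341
stars_sum = 1714 + 15 + 1174 + 598 + 1989 + 869 + 1811 + 663 + 313 + 1046 + 1294 + 292 + 1713 + 341 = 13832

pt_sum=1713, stars_sum=13832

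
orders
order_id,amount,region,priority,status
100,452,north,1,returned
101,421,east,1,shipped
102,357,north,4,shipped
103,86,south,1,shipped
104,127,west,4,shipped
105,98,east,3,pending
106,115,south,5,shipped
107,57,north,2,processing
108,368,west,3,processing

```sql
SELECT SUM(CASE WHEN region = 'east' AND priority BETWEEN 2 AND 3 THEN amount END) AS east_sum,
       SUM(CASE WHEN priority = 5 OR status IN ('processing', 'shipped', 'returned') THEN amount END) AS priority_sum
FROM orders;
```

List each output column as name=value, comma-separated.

[east_sum: region = 'east' AND priority BETWEEN 2 AND 3]
order_id=100: ✗
order_id=101: ✗
order_id=102: ✗
order_id=103: ✗
order_id=104: ✗
order_id=105: ✓ → 98
order_id=106: ✗
order_id=107: ✗
order_id=108: ✗
east_sum = 98
—
[priority_sum: priority = 5 OR status IN ('processing', 'shipped', 'returned')]
order_id=100: ✓ → 452
order_id=101: ✓ → 421
order_id=102: ✓ → 357
order_id=103: ✓ → 86
order_id=104: ✓ → 127
order_id=105: ✗
order_id=106: ✓ → 115
order_id=107: ✓ → 57
order_id=108: ✓ → 368
priority_sum = 452 + 421 + 357 + 86 + 127 + 115 + 57 + 368 = 1983

east_sum=98, priority_sum=1983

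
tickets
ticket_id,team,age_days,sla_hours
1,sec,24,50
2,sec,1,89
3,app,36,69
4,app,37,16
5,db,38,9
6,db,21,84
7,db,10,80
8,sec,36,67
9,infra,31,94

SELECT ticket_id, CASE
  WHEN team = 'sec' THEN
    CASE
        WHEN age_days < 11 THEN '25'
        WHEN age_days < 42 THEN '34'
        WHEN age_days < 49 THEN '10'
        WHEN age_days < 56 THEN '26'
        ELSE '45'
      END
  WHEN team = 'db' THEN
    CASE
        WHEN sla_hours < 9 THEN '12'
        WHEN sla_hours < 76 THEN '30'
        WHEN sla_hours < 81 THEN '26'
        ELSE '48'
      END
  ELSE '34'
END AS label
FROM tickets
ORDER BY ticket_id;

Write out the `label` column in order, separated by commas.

34, 25, 34, 34, 30, 48, 26, 34, 34

ticket_id=1: team='sec' → inner[age_days < 42] → 34
ticket_id=2: team='sec' → inner[age_days < 11] → 25
ticket_id=3: team='app' → outer ELSE → 34
ticket_id=4: team='app' → outer ELSE → 34
ticket_id=5: team='db' → inner[sla_hours < 76] → 30
ticket_id=6: team='db' → inner[ELSE] → 48
ticket_id=7: team='db' → inner[sla_hours < 81] → 26
ticket_id=8: team='sec' → inner[age_days < 42] → 34
ticket_id=9: team='infra' → outer ELSE → 34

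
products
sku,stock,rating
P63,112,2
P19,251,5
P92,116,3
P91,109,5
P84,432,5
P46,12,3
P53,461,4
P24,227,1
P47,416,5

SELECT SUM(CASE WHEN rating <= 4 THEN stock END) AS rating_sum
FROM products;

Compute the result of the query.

928

sku=P63: ✓ → 112
sku=P19: ✗
sku=P92: ✓ → 116
sku=P91: ✗
sku=P84: ✗
sku=P46: ✓ → 12
sku=P53: ✓ → 461
sku=P24: ✓ → 227
sku=P47: ✗
rating_sum = 112 + 116 + 12 + 461 + 227 = 928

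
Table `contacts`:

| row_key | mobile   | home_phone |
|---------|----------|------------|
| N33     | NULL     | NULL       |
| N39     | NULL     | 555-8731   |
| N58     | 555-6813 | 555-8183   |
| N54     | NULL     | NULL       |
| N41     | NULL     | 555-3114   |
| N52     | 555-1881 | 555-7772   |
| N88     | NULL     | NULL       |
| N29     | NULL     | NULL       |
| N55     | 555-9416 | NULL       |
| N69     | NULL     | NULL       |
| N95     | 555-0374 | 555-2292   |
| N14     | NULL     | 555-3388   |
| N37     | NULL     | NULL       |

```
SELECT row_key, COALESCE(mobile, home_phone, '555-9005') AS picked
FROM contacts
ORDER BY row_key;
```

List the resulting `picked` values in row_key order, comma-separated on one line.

555-3388, 555-9005, 555-9005, 555-9005, 555-8731, 555-3114, 555-1881, 555-9005, 555-9416, 555-6813, 555-9005, 555-9005, 555-0374

row_key=N14: mobile=NULL, home_phone=555-3388 → 555-3388
row_key=N29: mobile=NULL, home_phone=NULL, → literal 555-9005 → 555-9005
row_key=N33: mobile=NULL, home_phone=NULL, → literal 555-9005 → 555-9005
row_key=N37: mobile=NULL, home_phone=NULL, → literal 555-9005 → 555-9005
row_key=N39: mobile=NULL, home_phone=555-8731 → 555-8731
row_key=N41: mobile=NULL, home_phone=555-3114 → 555-3114
row_key=N52: mobile=555-1881 → 555-1881
row_key=N54: mobile=NULL, home_phone=NULL, → literal 555-9005 → 555-9005
row_key=N55: mobile=555-9416 → 555-9416
row_key=N58: mobile=555-6813 → 555-6813
row_key=N69: mobile=NULL, home_phone=NULL, → literal 555-9005 → 555-9005
row_key=N88: mobile=NULL, home_phone=NULL, → literal 555-9005 → 555-9005
row_key=N95: mobile=555-0374 → 555-0374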